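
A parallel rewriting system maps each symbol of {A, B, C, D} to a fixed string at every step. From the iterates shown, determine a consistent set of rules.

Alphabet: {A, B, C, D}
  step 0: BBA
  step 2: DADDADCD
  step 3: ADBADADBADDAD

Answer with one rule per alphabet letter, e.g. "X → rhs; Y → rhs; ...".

A->B, B->CD, C->D, D->AD

  step 2 ⇒ step 3: DADDADCD ⇒ AD·B·AD·AD·B·AD·D·AD
    A ↦ B
    C ↦ D
    D ↦ AD
    B ↦ CD  (constrained at step 0)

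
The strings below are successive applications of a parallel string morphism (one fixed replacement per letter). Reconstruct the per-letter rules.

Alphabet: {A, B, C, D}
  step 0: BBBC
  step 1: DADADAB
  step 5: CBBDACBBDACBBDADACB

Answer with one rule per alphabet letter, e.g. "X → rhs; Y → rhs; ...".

  step 0 ⇒ step 1: BBBC ⇒ DA·DA·DA·B
    B ↦ DA
    C ↦ B
    A ↦ B  (constrained at step 1)
    D ↦ C  (constrained at step 1)

A->B, B->DA, C->B, D->C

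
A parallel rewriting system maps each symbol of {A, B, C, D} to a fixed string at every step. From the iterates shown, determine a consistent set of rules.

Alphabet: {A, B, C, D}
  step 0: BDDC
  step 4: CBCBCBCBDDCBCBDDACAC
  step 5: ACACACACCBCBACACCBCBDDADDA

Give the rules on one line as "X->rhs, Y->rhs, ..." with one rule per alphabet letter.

A->DD, B->C, C->A, D->CB

  step 4 ⇒ step 5: CBCBCBCBDDCBCBDDACAC ⇒ A·C·A·C·A·C·A·C·CB·CB·A·C·A·C·CB·CB·DD·A·DD·A
    A ↦ DD
    B ↦ C
    C ↦ A
    D ↦ CB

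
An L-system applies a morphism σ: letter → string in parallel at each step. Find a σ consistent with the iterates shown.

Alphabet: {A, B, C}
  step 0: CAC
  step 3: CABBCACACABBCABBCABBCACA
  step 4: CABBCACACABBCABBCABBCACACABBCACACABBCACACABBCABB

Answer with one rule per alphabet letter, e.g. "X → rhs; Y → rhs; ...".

A->BB, B->CA, C->CA

  step 3 ⇒ step 4: CABBCACACABBCABBCABBCACA ⇒ CA·BB·CA·CA·CA·BB·CA·BB·CA·BB·CA·CA·CA·BB·CA·CA·CA·BB·CA·CA·CA·BB·CA·BB
    A ↦ BB
    B ↦ CA
    C ↦ CA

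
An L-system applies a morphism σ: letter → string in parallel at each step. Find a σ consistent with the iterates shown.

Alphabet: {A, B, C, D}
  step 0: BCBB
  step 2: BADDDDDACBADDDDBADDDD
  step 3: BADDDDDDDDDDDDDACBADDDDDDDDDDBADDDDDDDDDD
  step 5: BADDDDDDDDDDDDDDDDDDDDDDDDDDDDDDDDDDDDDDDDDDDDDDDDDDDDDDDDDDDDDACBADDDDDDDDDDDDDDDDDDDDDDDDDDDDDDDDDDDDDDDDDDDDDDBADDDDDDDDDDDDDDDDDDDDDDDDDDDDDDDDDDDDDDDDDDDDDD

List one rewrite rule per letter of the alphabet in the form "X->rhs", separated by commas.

A->D, B->BAD, C->AC, D->DD

  step 2 ⇒ step 3: BADDDDDACBADDDDBADDDD ⇒ BAD·D·DD·DD·DD·DD·DD·D·AC·BAD·D·DD·DD·DD·DD·BAD·D·DD·DD·DD·DD
    A ↦ D
    B ↦ BAD
    C ↦ AC
    D ↦ DD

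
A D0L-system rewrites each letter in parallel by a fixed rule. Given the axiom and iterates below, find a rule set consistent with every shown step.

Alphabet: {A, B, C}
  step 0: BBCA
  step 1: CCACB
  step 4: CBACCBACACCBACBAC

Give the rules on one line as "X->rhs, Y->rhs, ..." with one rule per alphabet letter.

  step 0 ⇒ step 1: BBCA ⇒ C·C·AC·B
    A ↦ B
    B ↦ C
    C ↦ AC

A->B, B->C, C->AC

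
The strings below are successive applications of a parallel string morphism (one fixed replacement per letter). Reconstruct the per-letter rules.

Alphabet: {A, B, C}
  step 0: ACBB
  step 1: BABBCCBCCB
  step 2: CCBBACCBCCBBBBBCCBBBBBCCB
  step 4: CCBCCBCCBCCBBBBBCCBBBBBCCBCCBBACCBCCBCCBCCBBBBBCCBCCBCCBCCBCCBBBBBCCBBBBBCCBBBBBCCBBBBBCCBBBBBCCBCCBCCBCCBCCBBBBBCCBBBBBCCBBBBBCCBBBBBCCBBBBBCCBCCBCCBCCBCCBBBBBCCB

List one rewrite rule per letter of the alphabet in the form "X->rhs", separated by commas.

A->BA, B->CCB, C->BB

  step 1 ⇒ step 2: BABBCCBCCB ⇒ CCB·BA·CCB·CCB·BB·BB·CCB·BB·BB·CCB
    A ↦ BA
    B ↦ CCB
    C ↦ BB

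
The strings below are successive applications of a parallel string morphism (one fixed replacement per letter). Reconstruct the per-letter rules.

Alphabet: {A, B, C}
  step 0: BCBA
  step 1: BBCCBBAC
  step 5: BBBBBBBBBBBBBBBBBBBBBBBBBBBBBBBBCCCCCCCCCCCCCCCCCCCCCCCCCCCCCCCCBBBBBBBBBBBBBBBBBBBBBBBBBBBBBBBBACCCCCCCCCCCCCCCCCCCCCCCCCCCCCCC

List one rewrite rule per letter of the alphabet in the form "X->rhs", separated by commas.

A->AC, B->BB, C->CC

  step 0 ⇒ step 1: BCBA ⇒ BB·CC·BB·AC
    A ↦ AC
    B ↦ BB
    C ↦ CC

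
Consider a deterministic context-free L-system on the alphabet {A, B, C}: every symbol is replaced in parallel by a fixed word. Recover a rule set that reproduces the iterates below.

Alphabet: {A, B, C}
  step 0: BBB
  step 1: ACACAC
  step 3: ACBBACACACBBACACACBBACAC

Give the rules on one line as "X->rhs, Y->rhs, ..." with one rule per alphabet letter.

A->ACB, B->AC, C->B

  step 0 ⇒ step 1: BBB ⇒ AC·AC·AC
    B ↦ AC
    A ↦ ACB  (constrained at step 1)
    C ↦ B  (constrained at step 1)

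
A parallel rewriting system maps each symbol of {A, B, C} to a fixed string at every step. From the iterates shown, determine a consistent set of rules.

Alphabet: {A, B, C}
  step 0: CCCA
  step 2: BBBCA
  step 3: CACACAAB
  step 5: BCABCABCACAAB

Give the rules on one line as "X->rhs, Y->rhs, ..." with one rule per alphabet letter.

  step 2 ⇒ step 3: BBBCA ⇒ CA·CA·CA·A·B
    A ↦ B
    B ↦ CA
    C ↦ A

A->B, B->CA, C->A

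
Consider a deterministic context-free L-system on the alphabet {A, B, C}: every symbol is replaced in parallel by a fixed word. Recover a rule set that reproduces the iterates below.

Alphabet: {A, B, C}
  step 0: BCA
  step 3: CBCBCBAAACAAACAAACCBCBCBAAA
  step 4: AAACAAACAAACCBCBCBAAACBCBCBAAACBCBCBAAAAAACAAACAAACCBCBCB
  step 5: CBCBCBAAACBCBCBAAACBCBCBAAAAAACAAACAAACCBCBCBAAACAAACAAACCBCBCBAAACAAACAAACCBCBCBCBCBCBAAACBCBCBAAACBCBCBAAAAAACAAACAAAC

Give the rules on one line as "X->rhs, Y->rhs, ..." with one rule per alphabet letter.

  step 4 ⇒ step 5: AAACAAACAAACCBCBCBAAACBCBCBAAACBCBCBAAAAAACAAACAAACCBCBCB ⇒ CB·CB·CB·AAA·CB·CB·CB·AAA·CB·CB·CB·AAA·AAA·C·AAA·C·AAA·C·CB·CB·CB·AAA·C·AAA·C·AAA·C·CB·CB·CB·AAA·C·AAA·C·AAA·C·CB·CB·CB·CB·CB·CB·AAA·CB·CB·CB·AAA·CB·CB·CB·AAA·AAA·C·AAA·C·AAA·C
    A ↦ CB
    B ↦ C
    C ↦ AAA

A->CB, B->C, C->AAA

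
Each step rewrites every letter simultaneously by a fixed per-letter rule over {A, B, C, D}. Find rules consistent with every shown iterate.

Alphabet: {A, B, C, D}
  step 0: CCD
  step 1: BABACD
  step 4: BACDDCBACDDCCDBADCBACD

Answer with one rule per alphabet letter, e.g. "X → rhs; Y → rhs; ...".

A->C, B->D, C->BA, D->CD

  step 0 ⇒ step 1: CCD ⇒ BA·BA·CD
    C ↦ BA
    D ↦ CD
    A ↦ C  (constrained at step 1)
    B ↦ D  (constrained at step 1)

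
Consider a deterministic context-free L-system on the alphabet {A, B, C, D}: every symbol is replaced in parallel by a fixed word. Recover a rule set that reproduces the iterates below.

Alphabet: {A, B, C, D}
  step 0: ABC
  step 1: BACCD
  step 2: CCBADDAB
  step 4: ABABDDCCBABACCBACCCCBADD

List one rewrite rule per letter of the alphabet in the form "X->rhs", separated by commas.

  step 1 ⇒ step 2: BACCD ⇒ CC·BA·D·D·AB
    A ↦ BA
    B ↦ CC
    C ↦ D
    D ↦ AB

A->BA, B->CC, C->D, D->AB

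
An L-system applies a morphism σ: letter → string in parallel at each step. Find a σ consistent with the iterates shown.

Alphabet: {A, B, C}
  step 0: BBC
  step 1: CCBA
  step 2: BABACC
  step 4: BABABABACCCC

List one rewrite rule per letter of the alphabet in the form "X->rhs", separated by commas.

A->C, B->C, C->BA

  step 1 ⇒ step 2: CCBA ⇒ BA·BA·C·C
    A ↦ C
    B ↦ C
    C ↦ BA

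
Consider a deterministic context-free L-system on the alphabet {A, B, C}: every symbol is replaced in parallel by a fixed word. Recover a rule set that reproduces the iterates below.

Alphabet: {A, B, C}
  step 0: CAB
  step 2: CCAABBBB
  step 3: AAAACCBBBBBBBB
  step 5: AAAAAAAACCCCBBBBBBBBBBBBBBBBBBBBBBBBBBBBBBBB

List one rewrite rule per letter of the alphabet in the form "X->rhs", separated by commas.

  step 2 ⇒ step 3: CCAABBBB ⇒ AA·AA·C·C·BB·BB·BB·BB
    A ↦ C
    B ↦ BB
    C ↦ AA

A->C, B->BB, C->AA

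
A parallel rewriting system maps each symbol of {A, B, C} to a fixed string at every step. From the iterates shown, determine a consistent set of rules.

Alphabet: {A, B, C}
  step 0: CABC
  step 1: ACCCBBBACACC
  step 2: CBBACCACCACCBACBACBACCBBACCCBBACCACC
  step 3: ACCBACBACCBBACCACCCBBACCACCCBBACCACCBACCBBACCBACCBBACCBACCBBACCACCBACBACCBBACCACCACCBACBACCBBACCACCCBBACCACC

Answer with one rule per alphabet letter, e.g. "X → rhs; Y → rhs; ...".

A->CBB, B->BAC, C->ACC

  step 2 ⇒ step 3: CBBACCACCACCBACBACBACCBBACCCBBACCACC ⇒ ACC·BAC·BAC·CBB·ACC·ACC·CBB·ACC·ACC·CBB·ACC·ACC·BAC·CBB·ACC·BAC·CBB·ACC·BAC·CBB·ACC·ACC·BAC·BAC·CBB·ACC·ACC·ACC·BAC·BAC·CBB·ACC·ACC·CBB·ACC·ACC
    A ↦ CBB
    B ↦ BAC
    C ↦ ACC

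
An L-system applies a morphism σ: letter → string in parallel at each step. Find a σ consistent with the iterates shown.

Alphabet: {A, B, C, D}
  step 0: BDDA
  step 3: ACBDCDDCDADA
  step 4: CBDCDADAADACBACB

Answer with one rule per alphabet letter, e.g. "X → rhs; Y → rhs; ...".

  step 3 ⇒ step 4: ACBDCDDCDADA ⇒ CB·D·CD·A·D·A·A·D·A·CB·A·CB
    A ↦ CB
    B ↦ CD
    C ↦ D
    D ↦ A

A->CB, B->CD, C->D, D->A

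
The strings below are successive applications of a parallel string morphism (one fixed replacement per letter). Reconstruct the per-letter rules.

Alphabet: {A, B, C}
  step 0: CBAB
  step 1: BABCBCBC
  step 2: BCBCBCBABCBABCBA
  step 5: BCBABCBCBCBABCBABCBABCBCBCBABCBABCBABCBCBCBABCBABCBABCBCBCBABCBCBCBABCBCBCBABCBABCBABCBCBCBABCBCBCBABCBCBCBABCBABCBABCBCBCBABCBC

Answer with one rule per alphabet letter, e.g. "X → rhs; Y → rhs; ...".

A->BC, B->BC, C->BA

  step 1 ⇒ step 2: BABCBCBC ⇒ BC·BC·BC·BA·BC·BA·BC·BA
    A ↦ BC
    B ↦ BC
    C ↦ BA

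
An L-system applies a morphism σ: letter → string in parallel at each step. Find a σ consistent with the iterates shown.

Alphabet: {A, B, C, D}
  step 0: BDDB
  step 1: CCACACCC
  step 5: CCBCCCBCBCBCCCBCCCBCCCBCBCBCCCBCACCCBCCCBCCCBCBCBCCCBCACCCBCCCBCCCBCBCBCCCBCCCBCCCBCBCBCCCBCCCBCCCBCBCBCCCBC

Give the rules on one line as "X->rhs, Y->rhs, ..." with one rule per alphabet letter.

  step 0 ⇒ step 1: BDDB ⇒ CC·AC·AC·CC
    B ↦ CC
    D ↦ AC
    A ↦ D  (constrained at step 1)
    C ↦ BC  (constrained at step 1)

A->D, B->CC, C->BC, D->AC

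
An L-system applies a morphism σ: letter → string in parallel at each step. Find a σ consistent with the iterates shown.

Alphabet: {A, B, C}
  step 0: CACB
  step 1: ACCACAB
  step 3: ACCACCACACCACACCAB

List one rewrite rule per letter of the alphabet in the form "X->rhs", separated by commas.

A->C, B->AB, C->AC

  step 0 ⇒ step 1: CACB ⇒ AC·C·AC·AB
    A ↦ C
    B ↦ AB
    C ↦ AC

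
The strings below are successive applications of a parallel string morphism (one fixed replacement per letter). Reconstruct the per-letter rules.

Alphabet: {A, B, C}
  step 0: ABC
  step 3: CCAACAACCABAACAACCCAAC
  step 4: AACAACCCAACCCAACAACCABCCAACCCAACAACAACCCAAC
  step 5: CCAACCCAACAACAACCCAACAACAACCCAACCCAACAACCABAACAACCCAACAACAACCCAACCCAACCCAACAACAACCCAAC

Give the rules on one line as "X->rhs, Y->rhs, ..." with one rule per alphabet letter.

A->C, B->AB, C->AAC

  step 4 ⇒ step 5: AACAACCCAACCCAACAACCABCCAACCCAACAACAACCCAAC ⇒ C·C·AAC·C·C·AAC·AAC·AAC·C·C·AAC·AAC·AAC·C·C·AAC·C·C·AAC·AAC·C·AB·AAC·AAC·C·C·AAC·AAC·AAC·C·C·AAC·C·C·AAC·C·C·AAC·AAC·AAC·C·C·AAC
    A ↦ C
    B ↦ AB
    C ↦ AAC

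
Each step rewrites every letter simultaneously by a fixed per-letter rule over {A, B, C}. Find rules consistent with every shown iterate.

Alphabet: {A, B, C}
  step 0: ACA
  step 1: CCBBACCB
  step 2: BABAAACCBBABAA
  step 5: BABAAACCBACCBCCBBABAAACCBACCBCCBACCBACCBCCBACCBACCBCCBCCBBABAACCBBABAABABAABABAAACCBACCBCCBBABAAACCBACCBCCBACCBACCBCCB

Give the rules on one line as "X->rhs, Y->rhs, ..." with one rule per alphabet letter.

  step 1 ⇒ step 2: CCBBACCB ⇒ BA·BA·A·A·CCB·BA·BA·A
    A ↦ CCB
    B ↦ A
    C ↦ BA

A->CCB, B->A, C->BA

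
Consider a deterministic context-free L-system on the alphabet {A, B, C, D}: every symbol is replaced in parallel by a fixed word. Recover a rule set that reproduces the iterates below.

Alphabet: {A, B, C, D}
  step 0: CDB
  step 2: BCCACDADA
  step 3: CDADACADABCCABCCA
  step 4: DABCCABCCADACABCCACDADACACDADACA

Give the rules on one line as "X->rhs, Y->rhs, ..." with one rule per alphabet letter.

A->CA, B->C, C->DA, D->BC

  step 3 ⇒ step 4: CDADACADABCCABCCA ⇒ DA·BC·CA·BC·CA·DA·CA·BC·CA·C·DA·DA·CA·C·DA·DA·CA
    A ↦ CA
    B ↦ C
    C ↦ DA
    D ↦ BC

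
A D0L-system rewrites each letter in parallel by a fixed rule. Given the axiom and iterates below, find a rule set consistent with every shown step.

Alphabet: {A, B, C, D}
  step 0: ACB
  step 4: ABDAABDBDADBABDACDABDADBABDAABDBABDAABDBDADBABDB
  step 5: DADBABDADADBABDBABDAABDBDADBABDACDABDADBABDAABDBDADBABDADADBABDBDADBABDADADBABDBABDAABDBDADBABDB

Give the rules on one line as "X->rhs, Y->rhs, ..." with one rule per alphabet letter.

  step 4 ⇒ step 5: ABDAABDBDADBABDACDABDADBABDAABDBABDAABDBDADBABDB ⇒ DA·DB·AB·DA·DA·DB·AB·DB·AB·DA·AB·DB·DA·DB·AB·DA·CD·AB·DA·DB·AB·DA·AB·DB·DA·DB·AB·DA·DA·DB·AB·DB·DA·DB·AB·DA·DA·DB·AB·DB·AB·DA·AB·DB·DA·DB·AB·DB
    A ↦ DA
    B ↦ DB
    C ↦ CD
    D ↦ AB

A->DA, B->DB, C->CD, D->AB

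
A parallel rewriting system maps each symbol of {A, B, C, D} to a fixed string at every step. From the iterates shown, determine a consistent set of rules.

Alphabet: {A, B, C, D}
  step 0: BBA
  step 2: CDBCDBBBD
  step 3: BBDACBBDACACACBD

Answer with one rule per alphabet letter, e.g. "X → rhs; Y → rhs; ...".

A->CD, B->AC, C->B, D->BD

  step 2 ⇒ step 3: CDBCDBBBD ⇒ B·BD·AC·B·BD·AC·AC·AC·BD
    B ↦ AC
    C ↦ B
    D ↦ BD
    A ↦ CD  (constrained at step 0)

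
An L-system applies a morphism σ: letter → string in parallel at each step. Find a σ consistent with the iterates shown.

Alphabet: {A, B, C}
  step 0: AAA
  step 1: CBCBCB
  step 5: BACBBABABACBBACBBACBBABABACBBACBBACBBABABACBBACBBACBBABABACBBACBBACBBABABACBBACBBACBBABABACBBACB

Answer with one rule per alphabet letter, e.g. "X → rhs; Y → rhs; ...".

  step 0 ⇒ step 1: AAA ⇒ CB·CB·CB
    A ↦ CB
    B ↦ BA  (constrained at step 1)
    C ↦ BA  (constrained at step 1)

A->CB, B->BA, C->BA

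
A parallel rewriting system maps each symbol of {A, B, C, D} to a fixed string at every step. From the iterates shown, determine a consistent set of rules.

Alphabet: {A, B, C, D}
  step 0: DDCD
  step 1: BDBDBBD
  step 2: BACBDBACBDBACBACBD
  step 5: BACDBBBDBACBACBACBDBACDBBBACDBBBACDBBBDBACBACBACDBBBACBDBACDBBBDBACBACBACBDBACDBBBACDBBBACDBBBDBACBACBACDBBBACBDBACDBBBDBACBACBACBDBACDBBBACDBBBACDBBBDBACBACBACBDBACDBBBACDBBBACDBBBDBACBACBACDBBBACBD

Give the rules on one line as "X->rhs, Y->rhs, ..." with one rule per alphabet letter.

  step 1 ⇒ step 2: BDBDBBD ⇒ BAC·BD·BAC·BD·BAC·BAC·BD
    B ↦ BAC
    D ↦ BD
    A ↦ DB  (constrained at step 2)
  step 0 ⇒ step 1: DDCD ⇒ BD·BD·B·BD
    C ↦ B

A->DB, B->BAC, C->B, D->BD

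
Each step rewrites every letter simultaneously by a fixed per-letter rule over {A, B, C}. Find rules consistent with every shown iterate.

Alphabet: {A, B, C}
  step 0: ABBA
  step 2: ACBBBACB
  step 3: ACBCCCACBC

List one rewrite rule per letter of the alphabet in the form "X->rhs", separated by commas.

A->AC, B->C, C->B

  step 2 ⇒ step 3: ACBBBACB ⇒ AC·B·C·C·C·AC·B·C
    A ↦ AC
    B ↦ C
    C ↦ B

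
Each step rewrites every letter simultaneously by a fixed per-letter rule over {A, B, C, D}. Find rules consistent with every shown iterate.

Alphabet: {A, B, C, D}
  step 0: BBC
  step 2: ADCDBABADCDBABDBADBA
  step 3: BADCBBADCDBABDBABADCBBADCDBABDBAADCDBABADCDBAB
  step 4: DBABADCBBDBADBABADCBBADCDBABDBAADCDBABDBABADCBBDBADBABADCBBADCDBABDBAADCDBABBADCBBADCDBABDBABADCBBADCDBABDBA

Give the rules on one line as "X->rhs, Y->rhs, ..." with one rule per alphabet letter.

A->B, B->DBA, C->BB, D->ADC

  step 3 ⇒ step 4: BADCBBADCDBABDBABADCBBADCDBABDBAADCDBABADCDBAB ⇒ DBA·B·ADC·BB·DBA·DBA·B·ADC·BB·ADC·DBA·B·DBA·ADC·DBA·B·DBA·B·ADC·BB·DBA·DBA·B·ADC·BB·ADC·DBA·B·DBA·ADC·DBA·B·B·ADC·BB·ADC·DBA·B·DBA·B·ADC·BB·ADC·DBA·B·DBA
    A ↦ B
    B ↦ DBA
    C ↦ BB
    D ↦ ADC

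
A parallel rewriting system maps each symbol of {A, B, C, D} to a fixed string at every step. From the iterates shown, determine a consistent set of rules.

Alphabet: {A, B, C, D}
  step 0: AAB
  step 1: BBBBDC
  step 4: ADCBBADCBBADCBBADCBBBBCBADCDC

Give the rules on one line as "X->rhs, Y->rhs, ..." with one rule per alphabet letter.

  step 0 ⇒ step 1: AAB ⇒ BB·BB·DC
    A ↦ BB
    B ↦ DC
    C ↦ A  (constrained at step 1)
    D ↦ CB  (constrained at step 1)

A->BB, B->DC, C->A, D->CB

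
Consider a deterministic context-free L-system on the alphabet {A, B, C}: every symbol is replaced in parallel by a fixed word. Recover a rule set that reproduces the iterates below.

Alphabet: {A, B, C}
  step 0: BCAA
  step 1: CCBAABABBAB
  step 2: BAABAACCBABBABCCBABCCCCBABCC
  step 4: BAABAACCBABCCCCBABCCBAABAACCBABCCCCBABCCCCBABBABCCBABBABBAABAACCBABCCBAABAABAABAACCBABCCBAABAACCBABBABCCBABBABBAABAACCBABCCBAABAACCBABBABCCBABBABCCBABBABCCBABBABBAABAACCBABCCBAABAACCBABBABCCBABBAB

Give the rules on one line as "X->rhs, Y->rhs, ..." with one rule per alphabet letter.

  step 1 ⇒ step 2: CCBAABABBAB ⇒ BAA·BAA·CC·BAB·BAB·CC·BAB·CC·CC·BAB·CC
    A ↦ BAB
    B ↦ CC
    C ↦ BAA

A->BAB, B->CC, C->BAA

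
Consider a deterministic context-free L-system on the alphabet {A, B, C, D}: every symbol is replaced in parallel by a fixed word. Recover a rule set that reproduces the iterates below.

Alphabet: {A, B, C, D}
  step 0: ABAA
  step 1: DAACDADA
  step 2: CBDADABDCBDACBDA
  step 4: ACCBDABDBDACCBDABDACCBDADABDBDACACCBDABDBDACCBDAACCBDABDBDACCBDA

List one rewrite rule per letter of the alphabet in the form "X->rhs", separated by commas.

A->DA, B->AC, C->BD, D->CB

  step 1 ⇒ step 2: DAACDADA ⇒ CB·DA·DA·BD·CB·DA·CB·DA
    A ↦ DA
    C ↦ BD
    D ↦ CB
  step 0 ⇒ step 1: ABAA ⇒ DA·AC·DA·DA
    B ↦ AC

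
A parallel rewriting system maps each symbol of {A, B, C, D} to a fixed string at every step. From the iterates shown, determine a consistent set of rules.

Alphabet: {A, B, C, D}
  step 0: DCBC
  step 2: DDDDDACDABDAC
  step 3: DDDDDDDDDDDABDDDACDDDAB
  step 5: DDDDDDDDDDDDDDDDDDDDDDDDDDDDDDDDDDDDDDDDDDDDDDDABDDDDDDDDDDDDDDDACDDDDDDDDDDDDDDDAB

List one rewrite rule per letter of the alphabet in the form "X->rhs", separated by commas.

A->D, B->AC, C->AB, D->DD

  step 2 ⇒ step 3: DDDDDACDABDAC ⇒ DD·DD·DD·DD·DD·D·AB·DD·D·AC·DD·D·AB
    A ↦ D
    B ↦ AC
    C ↦ AB
    D ↦ DD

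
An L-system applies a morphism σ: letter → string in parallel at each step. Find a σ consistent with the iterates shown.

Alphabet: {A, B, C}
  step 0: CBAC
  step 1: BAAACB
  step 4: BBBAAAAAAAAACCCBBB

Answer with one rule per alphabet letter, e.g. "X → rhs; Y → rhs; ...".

  step 0 ⇒ step 1: CBAC ⇒ B·AAA·C·B
    A ↦ C
    B ↦ AAA
    C ↦ B

A->C, B->AAA, C->B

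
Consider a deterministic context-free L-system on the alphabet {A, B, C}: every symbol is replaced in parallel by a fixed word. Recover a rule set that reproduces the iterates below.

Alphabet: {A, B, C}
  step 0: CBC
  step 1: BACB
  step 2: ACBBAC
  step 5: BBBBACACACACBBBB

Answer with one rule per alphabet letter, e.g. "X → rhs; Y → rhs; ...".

A->B, B->AC, C->B

  step 1 ⇒ step 2: BACB ⇒ AC·B·B·AC
    A ↦ B
    B ↦ AC
    C ↦ B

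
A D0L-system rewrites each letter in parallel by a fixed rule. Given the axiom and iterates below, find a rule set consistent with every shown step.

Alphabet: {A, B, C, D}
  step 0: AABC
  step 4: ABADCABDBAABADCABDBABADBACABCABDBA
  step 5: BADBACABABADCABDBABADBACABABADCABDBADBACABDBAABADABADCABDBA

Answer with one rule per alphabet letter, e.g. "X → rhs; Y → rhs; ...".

  step 4 ⇒ step 5: ABADCABDBAABADCABDBABADBACABCABDBA ⇒ BA·D·BA·CAB·A·BA·D·CAB·D·BA·BA·D·BA·CAB·A·BA·D·CAB·D·BA·D·BA·CAB·D·BA·A·BA·D·A·BA·D·CAB·D·BA
    A ↦ BA
    B ↦ D
    C ↦ A
    D ↦ CAB

A->BA, B->D, C->A, D->CAB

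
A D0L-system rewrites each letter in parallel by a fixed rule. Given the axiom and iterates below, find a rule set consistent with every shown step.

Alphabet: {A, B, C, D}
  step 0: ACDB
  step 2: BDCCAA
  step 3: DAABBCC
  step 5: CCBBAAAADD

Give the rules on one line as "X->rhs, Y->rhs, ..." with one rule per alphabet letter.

A->C, B->D, C->B, D->AA

  step 2 ⇒ step 3: BDCCAA ⇒ D·AA·B·B·C·C
    A ↦ C
    B ↦ D
    C ↦ B
    D ↦ AA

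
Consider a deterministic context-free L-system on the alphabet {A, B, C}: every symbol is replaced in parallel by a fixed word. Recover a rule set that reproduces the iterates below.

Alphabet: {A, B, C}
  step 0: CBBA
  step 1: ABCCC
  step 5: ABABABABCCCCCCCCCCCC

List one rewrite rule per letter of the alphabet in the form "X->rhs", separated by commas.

A->C, B->C, C->AB

  step 0 ⇒ step 1: CBBA ⇒ AB·C·C·C
    A ↦ C
    B ↦ C
    C ↦ AB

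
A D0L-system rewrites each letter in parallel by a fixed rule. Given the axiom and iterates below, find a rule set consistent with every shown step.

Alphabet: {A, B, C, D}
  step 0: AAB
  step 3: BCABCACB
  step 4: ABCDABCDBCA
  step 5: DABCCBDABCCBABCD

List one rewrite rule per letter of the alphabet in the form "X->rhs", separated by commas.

  step 4 ⇒ step 5: ABCDABCDBCA ⇒ D·A·BC·CB·D·A·BC·CB·A·BC·D
    A ↦ D
    B ↦ A
    C ↦ BC
    D ↦ CB

A->D, B->A, C->BC, D->CB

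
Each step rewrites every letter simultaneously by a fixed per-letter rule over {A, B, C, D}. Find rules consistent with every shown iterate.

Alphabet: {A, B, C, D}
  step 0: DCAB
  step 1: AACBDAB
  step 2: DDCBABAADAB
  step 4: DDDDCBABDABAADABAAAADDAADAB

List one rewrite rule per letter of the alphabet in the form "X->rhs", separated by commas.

A->D, B->AB, C->CB, D->AA

  step 1 ⇒ step 2: AACBDAB ⇒ D·D·CB·AB·AA·D·AB
    A ↦ D
    B ↦ AB
    C ↦ CB
    D ↦ AA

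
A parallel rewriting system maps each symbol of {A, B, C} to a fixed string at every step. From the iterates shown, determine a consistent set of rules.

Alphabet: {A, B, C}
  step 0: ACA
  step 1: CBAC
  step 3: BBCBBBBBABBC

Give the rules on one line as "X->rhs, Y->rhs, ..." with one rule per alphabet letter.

A->C, B->BB, C->BA

  step 0 ⇒ step 1: ACA ⇒ C·BA·C
    A ↦ C
    C ↦ BA
    B ↦ BB  (constrained at step 1)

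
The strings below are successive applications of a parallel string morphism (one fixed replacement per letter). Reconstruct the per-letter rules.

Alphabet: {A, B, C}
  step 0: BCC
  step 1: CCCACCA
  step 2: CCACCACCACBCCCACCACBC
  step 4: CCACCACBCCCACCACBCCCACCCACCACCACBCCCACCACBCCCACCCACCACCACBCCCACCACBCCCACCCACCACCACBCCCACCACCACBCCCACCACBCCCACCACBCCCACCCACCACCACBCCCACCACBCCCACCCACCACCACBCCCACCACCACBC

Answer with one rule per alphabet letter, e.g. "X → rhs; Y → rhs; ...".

A->CBC, B->C, C->CCA

  step 1 ⇒ step 2: CCCACCA ⇒ CCA·CCA·CCA·CBC·CCA·CCA·CBC
    A ↦ CBC
    C ↦ CCA
  step 0 ⇒ step 1: BCC ⇒ C·CCA·CCA
    B ↦ C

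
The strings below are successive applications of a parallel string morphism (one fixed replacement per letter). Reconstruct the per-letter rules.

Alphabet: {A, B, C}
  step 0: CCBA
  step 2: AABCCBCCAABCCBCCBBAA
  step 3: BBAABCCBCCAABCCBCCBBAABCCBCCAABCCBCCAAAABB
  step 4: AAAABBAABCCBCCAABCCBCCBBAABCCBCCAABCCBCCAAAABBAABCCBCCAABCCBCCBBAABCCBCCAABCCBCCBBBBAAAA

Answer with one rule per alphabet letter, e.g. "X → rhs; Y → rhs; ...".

A->B, B->AA, C->BCC

  step 3 ⇒ step 4: BBAABCCBCCAABCCBCCBBAABCCBCCAABCCBCCAAAABB ⇒ AA·AA·B·B·AA·BCC·BCC·AA·BCC·BCC·B·B·AA·BCC·BCC·AA·BCC·BCC·AA·AA·B·B·AA·BCC·BCC·AA·BCC·BCC·B·B·AA·BCC·BCC·AA·BCC·BCC·B·B·B·B·AA·AA
    A ↦ B
    B ↦ AA
    C ↦ BCC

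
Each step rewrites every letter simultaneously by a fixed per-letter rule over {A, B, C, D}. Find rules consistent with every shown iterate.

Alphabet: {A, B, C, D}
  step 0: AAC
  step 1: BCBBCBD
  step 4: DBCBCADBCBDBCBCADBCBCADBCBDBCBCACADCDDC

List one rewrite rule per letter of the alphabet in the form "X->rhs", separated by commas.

  step 0 ⇒ step 1: AAC ⇒ BCB·BCB·D
    A ↦ BCB
    C ↦ D
    B ↦ DC  (constrained at step 1)
    D ↦ CA  (constrained at step 1)

A->BCB, B->DC, C->D, D->CA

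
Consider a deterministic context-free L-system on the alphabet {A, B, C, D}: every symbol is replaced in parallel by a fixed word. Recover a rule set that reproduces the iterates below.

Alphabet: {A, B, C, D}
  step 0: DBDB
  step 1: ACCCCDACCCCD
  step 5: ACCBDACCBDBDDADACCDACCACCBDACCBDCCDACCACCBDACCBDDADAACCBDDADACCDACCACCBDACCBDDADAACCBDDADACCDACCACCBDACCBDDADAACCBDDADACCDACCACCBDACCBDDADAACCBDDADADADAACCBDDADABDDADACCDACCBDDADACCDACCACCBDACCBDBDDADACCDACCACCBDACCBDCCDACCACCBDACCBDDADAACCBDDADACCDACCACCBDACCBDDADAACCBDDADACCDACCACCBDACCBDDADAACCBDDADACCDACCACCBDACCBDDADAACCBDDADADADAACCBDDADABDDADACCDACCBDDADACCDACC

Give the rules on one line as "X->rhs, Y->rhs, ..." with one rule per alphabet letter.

  step 0 ⇒ step 1: DBDB ⇒ ACC·CCD·ACC·CCD
    B ↦ CCD
    D ↦ ACC
    A ↦ BD  (constrained at step 1)
    C ↦ DA  (constrained at step 1)

A->BD, B->CCD, C->DA, D->ACC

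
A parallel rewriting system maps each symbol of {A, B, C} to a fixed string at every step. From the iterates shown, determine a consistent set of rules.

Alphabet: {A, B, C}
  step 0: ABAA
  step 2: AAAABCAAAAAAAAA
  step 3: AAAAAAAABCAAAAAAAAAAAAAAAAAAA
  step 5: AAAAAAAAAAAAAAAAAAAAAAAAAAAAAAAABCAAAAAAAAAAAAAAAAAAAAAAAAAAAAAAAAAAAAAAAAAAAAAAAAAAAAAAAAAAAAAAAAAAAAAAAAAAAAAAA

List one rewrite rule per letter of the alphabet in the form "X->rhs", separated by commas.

A->AA, B->BC, C->A

  step 2 ⇒ step 3: AAAABCAAAAAAAAA ⇒ AA·AA·AA·AA·BC·A·AA·AA·AA·AA·AA·AA·AA·AA·AA
    A ↦ AA
    B ↦ BC
    C ↦ A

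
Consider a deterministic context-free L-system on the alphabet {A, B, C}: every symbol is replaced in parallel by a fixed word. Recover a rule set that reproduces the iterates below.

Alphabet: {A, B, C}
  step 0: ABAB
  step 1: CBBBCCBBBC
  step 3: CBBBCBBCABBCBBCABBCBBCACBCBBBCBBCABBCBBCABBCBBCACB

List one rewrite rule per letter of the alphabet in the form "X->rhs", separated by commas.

  step 0 ⇒ step 1: ABAB ⇒ CB·BBC·CB·BBC
    A ↦ CB
    B ↦ BBC
    C ↦ A  (constrained at step 1)

A->CB, B->BBC, C->A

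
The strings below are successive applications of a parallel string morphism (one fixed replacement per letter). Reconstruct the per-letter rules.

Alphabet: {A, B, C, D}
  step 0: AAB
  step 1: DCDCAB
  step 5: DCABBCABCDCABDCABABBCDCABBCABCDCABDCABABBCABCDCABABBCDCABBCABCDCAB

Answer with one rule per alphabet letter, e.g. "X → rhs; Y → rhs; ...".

A->DC, B->AB, C->BC, D->A

  step 0 ⇒ step 1: AAB ⇒ DC·DC·AB
    A ↦ DC
    B ↦ AB
    C ↦ BC  (constrained at step 1)
    D ↦ A  (constrained at step 1)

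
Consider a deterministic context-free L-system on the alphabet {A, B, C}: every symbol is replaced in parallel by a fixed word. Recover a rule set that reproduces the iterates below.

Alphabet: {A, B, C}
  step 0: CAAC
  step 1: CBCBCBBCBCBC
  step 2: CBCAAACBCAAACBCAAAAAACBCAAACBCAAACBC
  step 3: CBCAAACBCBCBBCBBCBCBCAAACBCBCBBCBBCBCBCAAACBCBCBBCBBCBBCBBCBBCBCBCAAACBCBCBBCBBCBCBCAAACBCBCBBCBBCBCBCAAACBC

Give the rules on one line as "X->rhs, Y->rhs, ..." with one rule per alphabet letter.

  step 2 ⇒ step 3: CBCAAACBCAAACBCAAAAAACBCAAACBCAAACBC ⇒ CBC·AAA·CBC·BCB·BCB·BCB·CBC·AAA·CBC·BCB·BCB·BCB·CBC·AAA·CBC·BCB·BCB·BCB·BCB·BCB·BCB·CBC·AAA·CBC·BCB·BCB·BCB·CBC·AAA·CBC·BCB·BCB·BCB·CBC·AAA·CBC
    A ↦ BCB
    B ↦ AAA
    C ↦ CBC

A->BCB, B->AAA, C->CBC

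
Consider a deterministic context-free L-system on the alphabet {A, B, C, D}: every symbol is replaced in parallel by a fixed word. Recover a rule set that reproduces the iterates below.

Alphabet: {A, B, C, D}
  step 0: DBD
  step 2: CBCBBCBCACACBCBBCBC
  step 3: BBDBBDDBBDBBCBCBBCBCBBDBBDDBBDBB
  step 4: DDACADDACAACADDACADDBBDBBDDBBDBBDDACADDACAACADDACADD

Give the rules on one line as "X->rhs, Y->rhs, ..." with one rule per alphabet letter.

  step 3 ⇒ step 4: BBDBBDDBBDBBCBCBBCBCBBDBBDDBBDBB ⇒ D·D·ACA·D·D·ACA·ACA·D·D·ACA·D·D·BB·D·BB·D·D·BB·D·BB·D·D·ACA·D·D·ACA·ACA·D·D·ACA·D·D
    B ↦ D
    C ↦ BB
    D ↦ ACA
  step 2 ⇒ step 3: CBCBBCBCACACBCBBCBC ⇒ BB·D·BB·D·D·BB·D·BB·CBC·BB·CBC·BB·D·BB·D·D·BB·D·BB
    A ↦ CBC

A->CBC, B->D, C->BB, D->ACA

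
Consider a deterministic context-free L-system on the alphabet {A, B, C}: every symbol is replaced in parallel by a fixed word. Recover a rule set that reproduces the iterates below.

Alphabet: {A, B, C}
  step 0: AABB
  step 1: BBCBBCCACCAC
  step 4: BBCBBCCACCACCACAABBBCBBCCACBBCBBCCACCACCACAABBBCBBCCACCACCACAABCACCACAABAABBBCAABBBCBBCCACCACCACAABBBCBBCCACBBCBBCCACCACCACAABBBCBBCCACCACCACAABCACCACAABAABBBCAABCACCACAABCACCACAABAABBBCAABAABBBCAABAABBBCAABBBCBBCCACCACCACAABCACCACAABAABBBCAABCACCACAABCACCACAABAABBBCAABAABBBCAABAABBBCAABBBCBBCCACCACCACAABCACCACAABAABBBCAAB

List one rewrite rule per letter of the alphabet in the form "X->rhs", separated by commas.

A->BBC, B->CAC, C->AAB

  step 0 ⇒ step 1: AABB ⇒ BBC·BBC·CAC·CAC
    A ↦ BBC
    B ↦ CAC
    C ↦ AAB  (constrained at step 1)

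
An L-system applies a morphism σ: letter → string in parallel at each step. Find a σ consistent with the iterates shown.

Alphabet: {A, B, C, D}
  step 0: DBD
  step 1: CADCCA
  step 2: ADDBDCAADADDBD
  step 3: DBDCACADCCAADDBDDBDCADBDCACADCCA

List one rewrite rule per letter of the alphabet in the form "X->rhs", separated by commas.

A->DBD, B->DC, C->AD, D->CA

  step 2 ⇒ step 3: ADDBDCAADADDBD ⇒ DBD·CA·CA·DC·CA·AD·DBD·DBD·CA·DBD·CA·CA·DC·CA
    A ↦ DBD
    B ↦ DC
    C ↦ AD
    D ↦ CA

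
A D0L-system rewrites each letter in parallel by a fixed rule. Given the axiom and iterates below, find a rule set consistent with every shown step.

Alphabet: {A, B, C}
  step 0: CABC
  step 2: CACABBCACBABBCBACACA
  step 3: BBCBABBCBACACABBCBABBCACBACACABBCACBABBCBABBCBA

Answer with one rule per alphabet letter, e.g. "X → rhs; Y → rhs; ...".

  step 2 ⇒ step 3: CACABBCACBABBCBACACA ⇒ BB·CBA·BB·CBA·CA·CA·BB·CBA·BB·CA·CBA·CA·CA·BB·CA·CBA·BB·CBA·BB·CBA
    A ↦ CBA
    B ↦ CA
    C ↦ BB

A->CBA, B->CA, C->BB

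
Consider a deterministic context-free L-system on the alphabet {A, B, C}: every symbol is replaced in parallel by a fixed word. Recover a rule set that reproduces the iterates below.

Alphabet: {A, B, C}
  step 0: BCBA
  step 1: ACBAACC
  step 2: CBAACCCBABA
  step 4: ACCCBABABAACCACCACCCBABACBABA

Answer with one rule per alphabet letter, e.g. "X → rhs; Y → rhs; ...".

A->C, B->AC, C->BA

  step 1 ⇒ step 2: ACBAACC ⇒ C·BA·AC·C·C·BA·BA
    A ↦ C
    B ↦ AC
    C ↦ BA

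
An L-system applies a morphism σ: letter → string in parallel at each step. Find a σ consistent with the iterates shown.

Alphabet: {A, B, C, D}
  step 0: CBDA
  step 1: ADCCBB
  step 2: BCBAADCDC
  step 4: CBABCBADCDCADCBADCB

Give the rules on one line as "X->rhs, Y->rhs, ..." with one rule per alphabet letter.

  step 1 ⇒ step 2: ADCCBB ⇒ B·CB·A·A·DC·DC
    A ↦ B
    B ↦ DC
    C ↦ A
    D ↦ CB

A->B, B->DC, C->A, D->CB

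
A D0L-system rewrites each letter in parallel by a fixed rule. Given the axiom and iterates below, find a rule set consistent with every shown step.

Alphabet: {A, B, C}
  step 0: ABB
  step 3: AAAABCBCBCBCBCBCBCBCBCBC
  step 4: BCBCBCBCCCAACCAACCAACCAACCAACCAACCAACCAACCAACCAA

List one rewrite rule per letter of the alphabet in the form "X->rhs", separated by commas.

A->BC, B->CC, C->AA

  step 3 ⇒ step 4: AAAABCBCBCBCBCBCBCBCBCBC ⇒ BC·BC·BC·BC·CC·AA·CC·AA·CC·AA·CC·AA·CC·AA·CC·AA·CC·AA·CC·AA·CC·AA·CC·AA
    A ↦ BC
    B ↦ CC
    C ↦ AA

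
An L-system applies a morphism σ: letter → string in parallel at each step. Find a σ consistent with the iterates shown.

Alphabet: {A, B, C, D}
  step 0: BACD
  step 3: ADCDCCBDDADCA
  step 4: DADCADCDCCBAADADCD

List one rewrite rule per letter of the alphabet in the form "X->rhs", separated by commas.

  step 3 ⇒ step 4: ADCDCCBDDADCA ⇒ D·A·DC·A·DC·DC·CB·A·A·D·A·DC·D
    A ↦ D
    B ↦ CB
    C ↦ DC
    D ↦ A

A->D, B->CB, C->DC, D->A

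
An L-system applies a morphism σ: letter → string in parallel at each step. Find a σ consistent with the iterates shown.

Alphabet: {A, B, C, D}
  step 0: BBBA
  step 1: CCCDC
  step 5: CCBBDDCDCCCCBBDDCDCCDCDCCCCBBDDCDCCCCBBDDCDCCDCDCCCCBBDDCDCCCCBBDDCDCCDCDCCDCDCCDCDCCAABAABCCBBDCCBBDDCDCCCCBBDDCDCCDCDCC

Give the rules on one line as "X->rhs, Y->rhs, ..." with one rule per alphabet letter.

  step 0 ⇒ step 1: BBBA ⇒ C·C·C·DC
    A ↦ DC
    B ↦ C
    C ↦ AAB  (constrained at step 1)
    D ↦ BBD  (constrained at step 1)

A->DC, B->C, C->AAB, D->BBD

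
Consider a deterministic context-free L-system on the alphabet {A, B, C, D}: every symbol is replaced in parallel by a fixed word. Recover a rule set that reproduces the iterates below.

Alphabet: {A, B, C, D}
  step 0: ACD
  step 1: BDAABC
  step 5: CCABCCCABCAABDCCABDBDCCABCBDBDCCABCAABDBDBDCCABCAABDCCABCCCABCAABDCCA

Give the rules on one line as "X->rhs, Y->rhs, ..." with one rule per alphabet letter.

A->BD, B->CC, C->A, D->ABC

  step 0 ⇒ step 1: ACD ⇒ BD·A·ABC
    A ↦ BD
    C ↦ A
    D ↦ ABC
    B ↦ CC  (constrained at step 1)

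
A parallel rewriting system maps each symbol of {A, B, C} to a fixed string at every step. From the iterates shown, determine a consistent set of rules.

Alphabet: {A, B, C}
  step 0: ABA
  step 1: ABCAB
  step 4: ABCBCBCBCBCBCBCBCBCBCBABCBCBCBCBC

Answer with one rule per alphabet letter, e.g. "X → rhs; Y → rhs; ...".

A->AB, B->C, C->BCB

  step 0 ⇒ step 1: ABA ⇒ AB·C·AB
    A ↦ AB
    B ↦ C
    C ↦ BCB  (constrained at step 1)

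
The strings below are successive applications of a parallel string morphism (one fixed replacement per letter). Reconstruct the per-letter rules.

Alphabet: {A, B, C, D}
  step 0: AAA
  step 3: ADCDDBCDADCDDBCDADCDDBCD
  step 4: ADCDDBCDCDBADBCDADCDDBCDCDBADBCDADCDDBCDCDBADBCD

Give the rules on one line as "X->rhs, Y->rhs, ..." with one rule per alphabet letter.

A->AD, B->BA, C->DB, D->CD

  step 3 ⇒ step 4: ADCDDBCDADCDDBCDADCDDBCD ⇒ AD·CD·DB·CD·CD·BA·DB·CD·AD·CD·DB·CD·CD·BA·DB·CD·AD·CD·DB·CD·CD·BA·DB·CD
    A ↦ AD
    B ↦ BA
    C ↦ DB
    D ↦ CD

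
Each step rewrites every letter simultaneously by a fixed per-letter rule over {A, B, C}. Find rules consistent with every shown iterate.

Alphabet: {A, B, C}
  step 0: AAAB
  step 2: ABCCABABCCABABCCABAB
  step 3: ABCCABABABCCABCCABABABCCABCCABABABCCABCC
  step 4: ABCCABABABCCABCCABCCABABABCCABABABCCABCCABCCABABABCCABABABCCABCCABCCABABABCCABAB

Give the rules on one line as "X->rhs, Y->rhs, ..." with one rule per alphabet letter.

A->ABC, B->C, C->AB

  step 3 ⇒ step 4: ABCCABABABCCABCCABABABCCABCCABABABCCABCC ⇒ ABC·C·AB·AB·ABC·C·ABC·C·ABC·C·AB·AB·ABC·C·AB·AB·ABC·C·ABC·C·ABC·C·AB·AB·ABC·C·AB·AB·ABC·C·ABC·C·ABC·C·AB·AB·ABC·C·AB·AB
    A ↦ ABC
    B ↦ C
    C ↦ AB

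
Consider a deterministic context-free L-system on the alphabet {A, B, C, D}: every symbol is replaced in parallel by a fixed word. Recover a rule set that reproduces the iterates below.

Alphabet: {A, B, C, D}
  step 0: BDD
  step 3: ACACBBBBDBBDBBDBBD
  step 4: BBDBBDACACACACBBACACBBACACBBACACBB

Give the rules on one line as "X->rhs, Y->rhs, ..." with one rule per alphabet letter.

  step 3 ⇒ step 4: ACACBBBBDBBDBBDBBD ⇒ B·BD·B·BD·AC·AC·AC·AC·BB·AC·AC·BB·AC·AC·BB·AC·AC·BB
    A ↦ B
    B ↦ AC
    C ↦ BD
    D ↦ BB

A->B, B->AC, C->BD, D->BB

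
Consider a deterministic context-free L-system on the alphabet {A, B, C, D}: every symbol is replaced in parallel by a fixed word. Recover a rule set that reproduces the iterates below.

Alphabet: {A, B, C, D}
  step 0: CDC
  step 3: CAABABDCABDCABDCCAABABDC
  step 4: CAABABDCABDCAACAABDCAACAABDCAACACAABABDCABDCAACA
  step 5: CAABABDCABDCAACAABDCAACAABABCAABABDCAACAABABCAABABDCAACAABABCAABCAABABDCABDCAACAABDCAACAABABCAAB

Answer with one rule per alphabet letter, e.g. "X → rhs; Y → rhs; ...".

A->AB, B->DC, C->CA, D->AA

  step 4 ⇒ step 5: CAABABDCABDCAACAABDCAACAABDCAACACAABABDCABDCAACA ⇒ CA·AB·AB·DC·AB·DC·AA·CA·AB·DC·AA·CA·AB·AB·CA·AB·AB·DC·AA·CA·AB·AB·CA·AB·AB·DC·AA·CA·AB·AB·CA·AB·CA·AB·AB·DC·AB·DC·AA·CA·AB·DC·AA·CA·AB·AB·CA·AB
    A ↦ AB
    B ↦ DC
    C ↦ CA
    D ↦ AA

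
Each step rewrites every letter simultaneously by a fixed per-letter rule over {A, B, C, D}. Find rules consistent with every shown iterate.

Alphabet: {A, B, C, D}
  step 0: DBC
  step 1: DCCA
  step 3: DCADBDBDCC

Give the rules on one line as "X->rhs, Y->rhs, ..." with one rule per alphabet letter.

A->DB, B->C, C->A, D->DC

  step 0 ⇒ step 1: DBC ⇒ DC·C·A
    B ↦ C
    C ↦ A
    D ↦ DC
    A ↦ DB  (constrained at step 1)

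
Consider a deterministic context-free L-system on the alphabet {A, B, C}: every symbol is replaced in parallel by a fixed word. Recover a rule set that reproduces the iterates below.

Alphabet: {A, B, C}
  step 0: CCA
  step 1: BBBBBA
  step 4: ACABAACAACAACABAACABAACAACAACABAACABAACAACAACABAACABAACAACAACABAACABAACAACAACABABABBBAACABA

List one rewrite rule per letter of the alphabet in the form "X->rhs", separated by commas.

  step 0 ⇒ step 1: CCA ⇒ BB·BB·BA
    A ↦ BA
    C ↦ BB
    B ↦ ACA  (constrained at step 1)

A->BA, B->ACA, C->BB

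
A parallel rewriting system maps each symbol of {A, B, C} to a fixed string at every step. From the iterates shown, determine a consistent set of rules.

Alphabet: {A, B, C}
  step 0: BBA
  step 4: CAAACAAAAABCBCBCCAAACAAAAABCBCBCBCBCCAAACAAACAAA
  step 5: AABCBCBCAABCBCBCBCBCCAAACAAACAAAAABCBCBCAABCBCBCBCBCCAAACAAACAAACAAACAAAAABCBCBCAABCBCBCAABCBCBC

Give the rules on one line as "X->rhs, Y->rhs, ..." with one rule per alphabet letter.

  step 4 ⇒ step 5: CAAACAAAAABCBCBCCAAACAAAAABCBCBCBCBCCAAACAAACAAA ⇒ AA·BC·BC·BC·AA·BC·BC·BC·BC·BC·CA·AA·CA·AA·CA·AA·AA·BC·BC·BC·AA·BC·BC·BC·BC·BC·CA·AA·CA·AA·CA·AA·CA·AA·CA·AA·AA·BC·BC·BC·AA·BC·BC·BC·AA·BC·BC·BC
    A ↦ BC
    B ↦ CA
    C ↦ AA

A->BC, B->CA, C->AA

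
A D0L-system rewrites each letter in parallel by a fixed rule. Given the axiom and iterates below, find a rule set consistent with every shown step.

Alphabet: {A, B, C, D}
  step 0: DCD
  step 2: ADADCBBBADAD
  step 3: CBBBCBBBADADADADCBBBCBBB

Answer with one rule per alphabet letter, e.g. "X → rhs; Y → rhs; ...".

  step 2 ⇒ step 3: ADADCBBBADAD ⇒ CB·BB·CB·BB·AD·AD·AD·AD·CB·BB·CB·BB
    A ↦ CB
    B ↦ AD
    C ↦ AD
    D ↦ BB

A->CB, B->AD, C->AD, D->BB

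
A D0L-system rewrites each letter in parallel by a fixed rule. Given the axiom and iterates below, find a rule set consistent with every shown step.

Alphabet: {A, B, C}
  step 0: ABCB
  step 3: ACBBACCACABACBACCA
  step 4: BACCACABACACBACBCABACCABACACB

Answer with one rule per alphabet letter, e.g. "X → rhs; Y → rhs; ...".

A->B, B->CA, C->AC

  step 3 ⇒ step 4: ACBBACCACABACBACCA ⇒ B·AC·CA·CA·B·AC·AC·B·AC·B·CA·B·AC·CA·B·AC·AC·B
    A ↦ B
    B ↦ CA
    C ↦ AC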